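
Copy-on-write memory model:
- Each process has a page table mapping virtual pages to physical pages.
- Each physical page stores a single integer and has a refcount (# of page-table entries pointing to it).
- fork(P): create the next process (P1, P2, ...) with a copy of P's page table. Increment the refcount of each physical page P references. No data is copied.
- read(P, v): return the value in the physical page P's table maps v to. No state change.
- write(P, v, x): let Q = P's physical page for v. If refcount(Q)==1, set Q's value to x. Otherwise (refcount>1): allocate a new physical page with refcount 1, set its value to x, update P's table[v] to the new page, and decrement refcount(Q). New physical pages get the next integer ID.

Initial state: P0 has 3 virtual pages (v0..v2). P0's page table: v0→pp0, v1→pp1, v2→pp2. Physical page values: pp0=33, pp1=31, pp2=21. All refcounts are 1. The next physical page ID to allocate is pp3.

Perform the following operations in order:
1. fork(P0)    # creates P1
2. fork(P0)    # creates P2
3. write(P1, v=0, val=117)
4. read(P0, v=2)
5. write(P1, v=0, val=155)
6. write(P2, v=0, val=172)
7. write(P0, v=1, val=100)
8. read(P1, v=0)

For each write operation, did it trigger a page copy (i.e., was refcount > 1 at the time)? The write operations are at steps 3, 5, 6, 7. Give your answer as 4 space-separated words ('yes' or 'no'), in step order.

Op 1: fork(P0) -> P1. 3 ppages; refcounts: pp0:2 pp1:2 pp2:2
Op 2: fork(P0) -> P2. 3 ppages; refcounts: pp0:3 pp1:3 pp2:3
Op 3: write(P1, v0, 117). refcount(pp0)=3>1 -> COPY to pp3. 4 ppages; refcounts: pp0:2 pp1:3 pp2:3 pp3:1
Op 4: read(P0, v2) -> 21. No state change.
Op 5: write(P1, v0, 155). refcount(pp3)=1 -> write in place. 4 ppages; refcounts: pp0:2 pp1:3 pp2:3 pp3:1
Op 6: write(P2, v0, 172). refcount(pp0)=2>1 -> COPY to pp4. 5 ppages; refcounts: pp0:1 pp1:3 pp2:3 pp3:1 pp4:1
Op 7: write(P0, v1, 100). refcount(pp1)=3>1 -> COPY to pp5. 6 ppages; refcounts: pp0:1 pp1:2 pp2:3 pp3:1 pp4:1 pp5:1
Op 8: read(P1, v0) -> 155. No state change.

yes no yes yes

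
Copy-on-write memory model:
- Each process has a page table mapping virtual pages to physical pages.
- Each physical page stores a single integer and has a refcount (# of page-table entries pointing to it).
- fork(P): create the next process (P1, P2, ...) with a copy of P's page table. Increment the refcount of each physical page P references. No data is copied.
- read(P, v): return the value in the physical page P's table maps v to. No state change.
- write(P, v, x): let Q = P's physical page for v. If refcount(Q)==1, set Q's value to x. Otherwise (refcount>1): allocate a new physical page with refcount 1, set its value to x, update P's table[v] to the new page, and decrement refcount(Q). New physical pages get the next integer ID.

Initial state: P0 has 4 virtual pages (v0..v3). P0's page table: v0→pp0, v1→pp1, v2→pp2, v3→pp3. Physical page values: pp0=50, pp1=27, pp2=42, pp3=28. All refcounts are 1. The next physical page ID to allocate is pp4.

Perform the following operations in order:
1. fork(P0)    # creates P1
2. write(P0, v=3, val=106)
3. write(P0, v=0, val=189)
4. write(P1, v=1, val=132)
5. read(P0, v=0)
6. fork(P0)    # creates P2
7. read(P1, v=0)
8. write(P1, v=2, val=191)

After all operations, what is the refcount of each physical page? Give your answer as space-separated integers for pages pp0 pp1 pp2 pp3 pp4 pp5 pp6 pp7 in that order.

Op 1: fork(P0) -> P1. 4 ppages; refcounts: pp0:2 pp1:2 pp2:2 pp3:2
Op 2: write(P0, v3, 106). refcount(pp3)=2>1 -> COPY to pp4. 5 ppages; refcounts: pp0:2 pp1:2 pp2:2 pp3:1 pp4:1
Op 3: write(P0, v0, 189). refcount(pp0)=2>1 -> COPY to pp5. 6 ppages; refcounts: pp0:1 pp1:2 pp2:2 pp3:1 pp4:1 pp5:1
Op 4: write(P1, v1, 132). refcount(pp1)=2>1 -> COPY to pp6. 7 ppages; refcounts: pp0:1 pp1:1 pp2:2 pp3:1 pp4:1 pp5:1 pp6:1
Op 5: read(P0, v0) -> 189. No state change.
Op 6: fork(P0) -> P2. 7 ppages; refcounts: pp0:1 pp1:2 pp2:3 pp3:1 pp4:2 pp5:2 pp6:1
Op 7: read(P1, v0) -> 50. No state change.
Op 8: write(P1, v2, 191). refcount(pp2)=3>1 -> COPY to pp7. 8 ppages; refcounts: pp0:1 pp1:2 pp2:2 pp3:1 pp4:2 pp5:2 pp6:1 pp7:1

Answer: 1 2 2 1 2 2 1 1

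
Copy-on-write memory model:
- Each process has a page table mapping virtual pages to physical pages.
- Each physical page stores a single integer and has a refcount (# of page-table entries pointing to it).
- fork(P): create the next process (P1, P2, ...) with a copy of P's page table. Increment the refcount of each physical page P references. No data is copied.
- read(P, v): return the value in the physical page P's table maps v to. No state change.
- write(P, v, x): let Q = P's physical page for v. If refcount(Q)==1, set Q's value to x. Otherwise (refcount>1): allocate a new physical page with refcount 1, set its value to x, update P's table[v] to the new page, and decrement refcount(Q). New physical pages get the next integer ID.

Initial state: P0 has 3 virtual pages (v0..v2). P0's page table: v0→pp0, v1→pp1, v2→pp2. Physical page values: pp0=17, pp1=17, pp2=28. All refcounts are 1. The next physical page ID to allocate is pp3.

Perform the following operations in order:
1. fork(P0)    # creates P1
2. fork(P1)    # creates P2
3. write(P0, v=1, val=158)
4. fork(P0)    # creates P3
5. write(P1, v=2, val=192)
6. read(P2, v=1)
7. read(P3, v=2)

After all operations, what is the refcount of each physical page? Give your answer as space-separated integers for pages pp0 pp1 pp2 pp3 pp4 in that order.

Op 1: fork(P0) -> P1. 3 ppages; refcounts: pp0:2 pp1:2 pp2:2
Op 2: fork(P1) -> P2. 3 ppages; refcounts: pp0:3 pp1:3 pp2:3
Op 3: write(P0, v1, 158). refcount(pp1)=3>1 -> COPY to pp3. 4 ppages; refcounts: pp0:3 pp1:2 pp2:3 pp3:1
Op 4: fork(P0) -> P3. 4 ppages; refcounts: pp0:4 pp1:2 pp2:4 pp3:2
Op 5: write(P1, v2, 192). refcount(pp2)=4>1 -> COPY to pp4. 5 ppages; refcounts: pp0:4 pp1:2 pp2:3 pp3:2 pp4:1
Op 6: read(P2, v1) -> 17. No state change.
Op 7: read(P3, v2) -> 28. No state change.

Answer: 4 2 3 2 1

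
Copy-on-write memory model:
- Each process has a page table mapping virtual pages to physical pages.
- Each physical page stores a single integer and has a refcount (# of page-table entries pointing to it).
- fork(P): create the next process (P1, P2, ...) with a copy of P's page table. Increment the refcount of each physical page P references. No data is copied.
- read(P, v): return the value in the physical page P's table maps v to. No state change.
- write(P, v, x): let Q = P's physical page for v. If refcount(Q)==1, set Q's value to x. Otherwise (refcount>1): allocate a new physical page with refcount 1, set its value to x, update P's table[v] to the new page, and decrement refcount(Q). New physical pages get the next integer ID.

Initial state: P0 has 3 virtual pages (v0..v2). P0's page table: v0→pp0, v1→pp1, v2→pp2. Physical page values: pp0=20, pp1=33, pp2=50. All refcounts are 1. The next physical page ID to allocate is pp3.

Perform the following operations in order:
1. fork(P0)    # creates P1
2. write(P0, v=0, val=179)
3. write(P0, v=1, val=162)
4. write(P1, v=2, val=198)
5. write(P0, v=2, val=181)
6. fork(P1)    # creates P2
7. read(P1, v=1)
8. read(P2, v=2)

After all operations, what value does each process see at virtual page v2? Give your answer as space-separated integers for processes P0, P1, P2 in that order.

Op 1: fork(P0) -> P1. 3 ppages; refcounts: pp0:2 pp1:2 pp2:2
Op 2: write(P0, v0, 179). refcount(pp0)=2>1 -> COPY to pp3. 4 ppages; refcounts: pp0:1 pp1:2 pp2:2 pp3:1
Op 3: write(P0, v1, 162). refcount(pp1)=2>1 -> COPY to pp4. 5 ppages; refcounts: pp0:1 pp1:1 pp2:2 pp3:1 pp4:1
Op 4: write(P1, v2, 198). refcount(pp2)=2>1 -> COPY to pp5. 6 ppages; refcounts: pp0:1 pp1:1 pp2:1 pp3:1 pp4:1 pp5:1
Op 5: write(P0, v2, 181). refcount(pp2)=1 -> write in place. 6 ppages; refcounts: pp0:1 pp1:1 pp2:1 pp3:1 pp4:1 pp5:1
Op 6: fork(P1) -> P2. 6 ppages; refcounts: pp0:2 pp1:2 pp2:1 pp3:1 pp4:1 pp5:2
Op 7: read(P1, v1) -> 33. No state change.
Op 8: read(P2, v2) -> 198. No state change.
P0: v2 -> pp2 = 181
P1: v2 -> pp5 = 198
P2: v2 -> pp5 = 198

Answer: 181 198 198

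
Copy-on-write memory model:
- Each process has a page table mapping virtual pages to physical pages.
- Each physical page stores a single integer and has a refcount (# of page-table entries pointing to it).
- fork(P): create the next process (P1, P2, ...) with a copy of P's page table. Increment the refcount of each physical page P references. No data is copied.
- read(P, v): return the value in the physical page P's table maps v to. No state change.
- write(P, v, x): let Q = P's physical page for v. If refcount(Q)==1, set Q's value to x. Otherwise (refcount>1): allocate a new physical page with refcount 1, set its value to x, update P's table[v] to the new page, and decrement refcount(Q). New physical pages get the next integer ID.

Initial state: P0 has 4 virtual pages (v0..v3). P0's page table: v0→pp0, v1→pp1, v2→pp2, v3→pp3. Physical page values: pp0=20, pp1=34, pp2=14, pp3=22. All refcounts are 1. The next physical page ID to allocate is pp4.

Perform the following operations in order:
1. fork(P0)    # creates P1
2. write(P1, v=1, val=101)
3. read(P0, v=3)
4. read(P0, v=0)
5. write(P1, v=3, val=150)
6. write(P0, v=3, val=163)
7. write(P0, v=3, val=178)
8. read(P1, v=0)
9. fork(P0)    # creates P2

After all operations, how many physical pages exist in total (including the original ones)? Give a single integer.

Op 1: fork(P0) -> P1. 4 ppages; refcounts: pp0:2 pp1:2 pp2:2 pp3:2
Op 2: write(P1, v1, 101). refcount(pp1)=2>1 -> COPY to pp4. 5 ppages; refcounts: pp0:2 pp1:1 pp2:2 pp3:2 pp4:1
Op 3: read(P0, v3) -> 22. No state change.
Op 4: read(P0, v0) -> 20. No state change.
Op 5: write(P1, v3, 150). refcount(pp3)=2>1 -> COPY to pp5. 6 ppages; refcounts: pp0:2 pp1:1 pp2:2 pp3:1 pp4:1 pp5:1
Op 6: write(P0, v3, 163). refcount(pp3)=1 -> write in place. 6 ppages; refcounts: pp0:2 pp1:1 pp2:2 pp3:1 pp4:1 pp5:1
Op 7: write(P0, v3, 178). refcount(pp3)=1 -> write in place. 6 ppages; refcounts: pp0:2 pp1:1 pp2:2 pp3:1 pp4:1 pp5:1
Op 8: read(P1, v0) -> 20. No state change.
Op 9: fork(P0) -> P2. 6 ppages; refcounts: pp0:3 pp1:2 pp2:3 pp3:2 pp4:1 pp5:1

Answer: 6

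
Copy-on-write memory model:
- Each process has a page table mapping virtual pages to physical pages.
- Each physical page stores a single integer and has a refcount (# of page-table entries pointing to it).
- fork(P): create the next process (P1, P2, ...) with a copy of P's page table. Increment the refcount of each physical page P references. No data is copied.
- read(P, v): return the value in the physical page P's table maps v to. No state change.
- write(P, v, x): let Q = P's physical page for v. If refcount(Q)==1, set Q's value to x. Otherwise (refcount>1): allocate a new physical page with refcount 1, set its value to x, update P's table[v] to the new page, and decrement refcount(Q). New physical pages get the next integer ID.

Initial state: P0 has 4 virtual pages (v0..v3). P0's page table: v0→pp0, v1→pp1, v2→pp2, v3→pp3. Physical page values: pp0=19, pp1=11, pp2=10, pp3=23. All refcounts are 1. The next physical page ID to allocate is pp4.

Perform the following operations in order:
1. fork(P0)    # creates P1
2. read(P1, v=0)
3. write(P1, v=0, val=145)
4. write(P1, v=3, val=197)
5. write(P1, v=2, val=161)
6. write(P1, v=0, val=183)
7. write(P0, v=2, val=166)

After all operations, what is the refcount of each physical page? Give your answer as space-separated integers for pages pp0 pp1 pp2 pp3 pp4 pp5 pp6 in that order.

Answer: 1 2 1 1 1 1 1

Derivation:
Op 1: fork(P0) -> P1. 4 ppages; refcounts: pp0:2 pp1:2 pp2:2 pp3:2
Op 2: read(P1, v0) -> 19. No state change.
Op 3: write(P1, v0, 145). refcount(pp0)=2>1 -> COPY to pp4. 5 ppages; refcounts: pp0:1 pp1:2 pp2:2 pp3:2 pp4:1
Op 4: write(P1, v3, 197). refcount(pp3)=2>1 -> COPY to pp5. 6 ppages; refcounts: pp0:1 pp1:2 pp2:2 pp3:1 pp4:1 pp5:1
Op 5: write(P1, v2, 161). refcount(pp2)=2>1 -> COPY to pp6. 7 ppages; refcounts: pp0:1 pp1:2 pp2:1 pp3:1 pp4:1 pp5:1 pp6:1
Op 6: write(P1, v0, 183). refcount(pp4)=1 -> write in place. 7 ppages; refcounts: pp0:1 pp1:2 pp2:1 pp3:1 pp4:1 pp5:1 pp6:1
Op 7: write(P0, v2, 166). refcount(pp2)=1 -> write in place. 7 ppages; refcounts: pp0:1 pp1:2 pp2:1 pp3:1 pp4:1 pp5:1 pp6:1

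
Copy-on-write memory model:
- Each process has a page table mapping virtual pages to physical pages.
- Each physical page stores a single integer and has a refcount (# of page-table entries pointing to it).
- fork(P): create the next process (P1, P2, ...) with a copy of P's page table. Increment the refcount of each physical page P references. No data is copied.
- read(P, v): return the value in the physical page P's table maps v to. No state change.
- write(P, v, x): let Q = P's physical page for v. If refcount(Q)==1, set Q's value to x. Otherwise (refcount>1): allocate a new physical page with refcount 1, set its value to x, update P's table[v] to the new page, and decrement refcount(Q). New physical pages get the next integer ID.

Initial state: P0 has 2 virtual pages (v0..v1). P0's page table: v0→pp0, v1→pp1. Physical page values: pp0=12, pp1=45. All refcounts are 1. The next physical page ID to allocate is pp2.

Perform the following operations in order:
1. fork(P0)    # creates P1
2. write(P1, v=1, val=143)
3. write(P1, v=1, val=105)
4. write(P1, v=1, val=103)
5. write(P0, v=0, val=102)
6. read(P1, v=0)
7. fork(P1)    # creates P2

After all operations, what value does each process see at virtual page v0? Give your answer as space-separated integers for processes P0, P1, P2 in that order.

Answer: 102 12 12

Derivation:
Op 1: fork(P0) -> P1. 2 ppages; refcounts: pp0:2 pp1:2
Op 2: write(P1, v1, 143). refcount(pp1)=2>1 -> COPY to pp2. 3 ppages; refcounts: pp0:2 pp1:1 pp2:1
Op 3: write(P1, v1, 105). refcount(pp2)=1 -> write in place. 3 ppages; refcounts: pp0:2 pp1:1 pp2:1
Op 4: write(P1, v1, 103). refcount(pp2)=1 -> write in place. 3 ppages; refcounts: pp0:2 pp1:1 pp2:1
Op 5: write(P0, v0, 102). refcount(pp0)=2>1 -> COPY to pp3. 4 ppages; refcounts: pp0:1 pp1:1 pp2:1 pp3:1
Op 6: read(P1, v0) -> 12. No state change.
Op 7: fork(P1) -> P2. 4 ppages; refcounts: pp0:2 pp1:1 pp2:2 pp3:1
P0: v0 -> pp3 = 102
P1: v0 -> pp0 = 12
P2: v0 -> pp0 = 12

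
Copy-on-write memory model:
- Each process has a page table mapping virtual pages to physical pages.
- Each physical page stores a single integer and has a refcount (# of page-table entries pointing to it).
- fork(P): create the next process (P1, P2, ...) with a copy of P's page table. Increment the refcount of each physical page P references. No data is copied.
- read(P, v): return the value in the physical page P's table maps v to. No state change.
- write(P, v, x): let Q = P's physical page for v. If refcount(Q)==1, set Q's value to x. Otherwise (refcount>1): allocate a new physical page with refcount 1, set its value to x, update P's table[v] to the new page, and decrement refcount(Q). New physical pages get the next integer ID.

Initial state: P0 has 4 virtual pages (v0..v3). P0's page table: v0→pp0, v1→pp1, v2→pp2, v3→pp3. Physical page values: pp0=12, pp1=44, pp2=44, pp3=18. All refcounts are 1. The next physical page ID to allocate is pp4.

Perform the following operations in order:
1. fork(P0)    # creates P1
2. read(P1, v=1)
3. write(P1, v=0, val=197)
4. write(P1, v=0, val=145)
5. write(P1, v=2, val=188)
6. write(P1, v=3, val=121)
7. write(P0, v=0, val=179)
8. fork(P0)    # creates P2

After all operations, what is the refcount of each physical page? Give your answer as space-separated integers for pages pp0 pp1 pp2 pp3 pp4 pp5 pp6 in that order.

Op 1: fork(P0) -> P1. 4 ppages; refcounts: pp0:2 pp1:2 pp2:2 pp3:2
Op 2: read(P1, v1) -> 44. No state change.
Op 3: write(P1, v0, 197). refcount(pp0)=2>1 -> COPY to pp4. 5 ppages; refcounts: pp0:1 pp1:2 pp2:2 pp3:2 pp4:1
Op 4: write(P1, v0, 145). refcount(pp4)=1 -> write in place. 5 ppages; refcounts: pp0:1 pp1:2 pp2:2 pp3:2 pp4:1
Op 5: write(P1, v2, 188). refcount(pp2)=2>1 -> COPY to pp5. 6 ppages; refcounts: pp0:1 pp1:2 pp2:1 pp3:2 pp4:1 pp5:1
Op 6: write(P1, v3, 121). refcount(pp3)=2>1 -> COPY to pp6. 7 ppages; refcounts: pp0:1 pp1:2 pp2:1 pp3:1 pp4:1 pp5:1 pp6:1
Op 7: write(P0, v0, 179). refcount(pp0)=1 -> write in place. 7 ppages; refcounts: pp0:1 pp1:2 pp2:1 pp3:1 pp4:1 pp5:1 pp6:1
Op 8: fork(P0) -> P2. 7 ppages; refcounts: pp0:2 pp1:3 pp2:2 pp3:2 pp4:1 pp5:1 pp6:1

Answer: 2 3 2 2 1 1 1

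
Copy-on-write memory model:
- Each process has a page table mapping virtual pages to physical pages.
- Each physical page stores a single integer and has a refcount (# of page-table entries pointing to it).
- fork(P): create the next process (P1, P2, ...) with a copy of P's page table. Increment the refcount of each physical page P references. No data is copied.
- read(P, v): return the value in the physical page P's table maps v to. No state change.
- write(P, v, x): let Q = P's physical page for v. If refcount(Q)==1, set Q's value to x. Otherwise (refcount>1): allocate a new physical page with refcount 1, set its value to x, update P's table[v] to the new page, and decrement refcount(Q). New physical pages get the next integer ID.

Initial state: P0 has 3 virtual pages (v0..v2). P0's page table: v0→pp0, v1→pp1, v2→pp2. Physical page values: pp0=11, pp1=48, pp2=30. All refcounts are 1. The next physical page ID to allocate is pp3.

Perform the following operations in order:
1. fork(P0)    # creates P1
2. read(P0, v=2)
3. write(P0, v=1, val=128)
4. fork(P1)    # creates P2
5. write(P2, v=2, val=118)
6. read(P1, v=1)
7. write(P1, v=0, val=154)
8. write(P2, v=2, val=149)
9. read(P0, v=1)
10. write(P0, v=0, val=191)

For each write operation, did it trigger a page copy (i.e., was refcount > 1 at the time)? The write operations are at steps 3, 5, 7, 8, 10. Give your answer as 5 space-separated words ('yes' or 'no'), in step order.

Op 1: fork(P0) -> P1. 3 ppages; refcounts: pp0:2 pp1:2 pp2:2
Op 2: read(P0, v2) -> 30. No state change.
Op 3: write(P0, v1, 128). refcount(pp1)=2>1 -> COPY to pp3. 4 ppages; refcounts: pp0:2 pp1:1 pp2:2 pp3:1
Op 4: fork(P1) -> P2. 4 ppages; refcounts: pp0:3 pp1:2 pp2:3 pp3:1
Op 5: write(P2, v2, 118). refcount(pp2)=3>1 -> COPY to pp4. 5 ppages; refcounts: pp0:3 pp1:2 pp2:2 pp3:1 pp4:1
Op 6: read(P1, v1) -> 48. No state change.
Op 7: write(P1, v0, 154). refcount(pp0)=3>1 -> COPY to pp5. 6 ppages; refcounts: pp0:2 pp1:2 pp2:2 pp3:1 pp4:1 pp5:1
Op 8: write(P2, v2, 149). refcount(pp4)=1 -> write in place. 6 ppages; refcounts: pp0:2 pp1:2 pp2:2 pp3:1 pp4:1 pp5:1
Op 9: read(P0, v1) -> 128. No state change.
Op 10: write(P0, v0, 191). refcount(pp0)=2>1 -> COPY to pp6. 7 ppages; refcounts: pp0:1 pp1:2 pp2:2 pp3:1 pp4:1 pp5:1 pp6:1

yes yes yes no yes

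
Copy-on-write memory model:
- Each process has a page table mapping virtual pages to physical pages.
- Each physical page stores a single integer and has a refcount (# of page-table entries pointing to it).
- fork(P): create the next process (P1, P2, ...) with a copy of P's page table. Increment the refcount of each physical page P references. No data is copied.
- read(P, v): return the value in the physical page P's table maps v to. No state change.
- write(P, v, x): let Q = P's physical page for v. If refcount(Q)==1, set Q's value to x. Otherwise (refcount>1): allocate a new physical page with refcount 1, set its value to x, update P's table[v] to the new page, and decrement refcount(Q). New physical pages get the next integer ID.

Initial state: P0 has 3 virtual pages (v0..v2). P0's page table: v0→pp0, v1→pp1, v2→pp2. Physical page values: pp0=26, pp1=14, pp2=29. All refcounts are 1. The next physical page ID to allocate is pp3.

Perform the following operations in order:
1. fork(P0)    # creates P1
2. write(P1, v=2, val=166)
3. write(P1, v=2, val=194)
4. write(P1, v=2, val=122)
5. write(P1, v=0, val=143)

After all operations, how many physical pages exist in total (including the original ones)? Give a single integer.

Op 1: fork(P0) -> P1. 3 ppages; refcounts: pp0:2 pp1:2 pp2:2
Op 2: write(P1, v2, 166). refcount(pp2)=2>1 -> COPY to pp3. 4 ppages; refcounts: pp0:2 pp1:2 pp2:1 pp3:1
Op 3: write(P1, v2, 194). refcount(pp3)=1 -> write in place. 4 ppages; refcounts: pp0:2 pp1:2 pp2:1 pp3:1
Op 4: write(P1, v2, 122). refcount(pp3)=1 -> write in place. 4 ppages; refcounts: pp0:2 pp1:2 pp2:1 pp3:1
Op 5: write(P1, v0, 143). refcount(pp0)=2>1 -> COPY to pp4. 5 ppages; refcounts: pp0:1 pp1:2 pp2:1 pp3:1 pp4:1

Answer: 5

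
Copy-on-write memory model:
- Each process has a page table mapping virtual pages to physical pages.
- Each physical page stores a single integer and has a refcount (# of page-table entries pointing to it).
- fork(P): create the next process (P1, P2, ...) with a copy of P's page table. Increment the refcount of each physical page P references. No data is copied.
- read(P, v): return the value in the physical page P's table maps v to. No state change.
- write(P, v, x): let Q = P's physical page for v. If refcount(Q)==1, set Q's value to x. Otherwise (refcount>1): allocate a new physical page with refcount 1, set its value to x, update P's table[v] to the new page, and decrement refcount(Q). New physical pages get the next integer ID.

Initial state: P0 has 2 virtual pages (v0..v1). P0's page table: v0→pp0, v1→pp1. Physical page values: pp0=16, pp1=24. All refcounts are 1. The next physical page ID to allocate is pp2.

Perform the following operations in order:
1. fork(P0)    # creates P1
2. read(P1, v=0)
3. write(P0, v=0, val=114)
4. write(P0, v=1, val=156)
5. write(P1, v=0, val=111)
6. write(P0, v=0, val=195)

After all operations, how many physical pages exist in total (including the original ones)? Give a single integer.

Op 1: fork(P0) -> P1. 2 ppages; refcounts: pp0:2 pp1:2
Op 2: read(P1, v0) -> 16. No state change.
Op 3: write(P0, v0, 114). refcount(pp0)=2>1 -> COPY to pp2. 3 ppages; refcounts: pp0:1 pp1:2 pp2:1
Op 4: write(P0, v1, 156). refcount(pp1)=2>1 -> COPY to pp3. 4 ppages; refcounts: pp0:1 pp1:1 pp2:1 pp3:1
Op 5: write(P1, v0, 111). refcount(pp0)=1 -> write in place. 4 ppages; refcounts: pp0:1 pp1:1 pp2:1 pp3:1
Op 6: write(P0, v0, 195). refcount(pp2)=1 -> write in place. 4 ppages; refcounts: pp0:1 pp1:1 pp2:1 pp3:1

Answer: 4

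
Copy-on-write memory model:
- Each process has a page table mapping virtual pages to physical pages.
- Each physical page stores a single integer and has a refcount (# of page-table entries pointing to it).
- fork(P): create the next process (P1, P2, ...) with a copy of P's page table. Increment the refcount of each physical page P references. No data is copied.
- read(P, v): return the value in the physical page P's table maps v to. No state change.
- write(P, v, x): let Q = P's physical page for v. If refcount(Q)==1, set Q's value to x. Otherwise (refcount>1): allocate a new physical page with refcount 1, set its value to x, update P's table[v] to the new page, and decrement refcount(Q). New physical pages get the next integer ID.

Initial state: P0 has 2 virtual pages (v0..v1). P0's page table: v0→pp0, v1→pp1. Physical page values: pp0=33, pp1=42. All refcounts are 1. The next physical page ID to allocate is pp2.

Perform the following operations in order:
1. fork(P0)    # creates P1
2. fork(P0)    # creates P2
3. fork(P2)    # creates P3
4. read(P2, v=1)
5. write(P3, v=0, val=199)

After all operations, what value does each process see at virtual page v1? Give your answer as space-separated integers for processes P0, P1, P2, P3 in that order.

Op 1: fork(P0) -> P1. 2 ppages; refcounts: pp0:2 pp1:2
Op 2: fork(P0) -> P2. 2 ppages; refcounts: pp0:3 pp1:3
Op 3: fork(P2) -> P3. 2 ppages; refcounts: pp0:4 pp1:4
Op 4: read(P2, v1) -> 42. No state change.
Op 5: write(P3, v0, 199). refcount(pp0)=4>1 -> COPY to pp2. 3 ppages; refcounts: pp0:3 pp1:4 pp2:1
P0: v1 -> pp1 = 42
P1: v1 -> pp1 = 42
P2: v1 -> pp1 = 42
P3: v1 -> pp1 = 42

Answer: 42 42 42 42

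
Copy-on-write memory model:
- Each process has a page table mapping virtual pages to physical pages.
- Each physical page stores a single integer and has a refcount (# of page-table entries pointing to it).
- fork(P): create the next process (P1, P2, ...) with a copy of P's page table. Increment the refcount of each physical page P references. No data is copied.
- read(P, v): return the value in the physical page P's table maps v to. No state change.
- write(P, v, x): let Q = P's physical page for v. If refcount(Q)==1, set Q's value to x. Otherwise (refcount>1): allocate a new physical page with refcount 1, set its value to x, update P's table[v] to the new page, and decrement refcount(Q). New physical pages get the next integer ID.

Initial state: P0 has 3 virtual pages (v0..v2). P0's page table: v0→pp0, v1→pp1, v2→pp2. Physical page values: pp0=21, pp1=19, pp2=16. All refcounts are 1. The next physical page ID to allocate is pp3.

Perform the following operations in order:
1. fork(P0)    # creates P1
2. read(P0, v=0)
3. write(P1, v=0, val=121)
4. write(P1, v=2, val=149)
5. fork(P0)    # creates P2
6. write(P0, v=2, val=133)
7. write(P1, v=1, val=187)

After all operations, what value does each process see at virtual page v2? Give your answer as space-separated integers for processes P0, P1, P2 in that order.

Op 1: fork(P0) -> P1. 3 ppages; refcounts: pp0:2 pp1:2 pp2:2
Op 2: read(P0, v0) -> 21. No state change.
Op 3: write(P1, v0, 121). refcount(pp0)=2>1 -> COPY to pp3. 4 ppages; refcounts: pp0:1 pp1:2 pp2:2 pp3:1
Op 4: write(P1, v2, 149). refcount(pp2)=2>1 -> COPY to pp4. 5 ppages; refcounts: pp0:1 pp1:2 pp2:1 pp3:1 pp4:1
Op 5: fork(P0) -> P2. 5 ppages; refcounts: pp0:2 pp1:3 pp2:2 pp3:1 pp4:1
Op 6: write(P0, v2, 133). refcount(pp2)=2>1 -> COPY to pp5. 6 ppages; refcounts: pp0:2 pp1:3 pp2:1 pp3:1 pp4:1 pp5:1
Op 7: write(P1, v1, 187). refcount(pp1)=3>1 -> COPY to pp6. 7 ppages; refcounts: pp0:2 pp1:2 pp2:1 pp3:1 pp4:1 pp5:1 pp6:1
P0: v2 -> pp5 = 133
P1: v2 -> pp4 = 149
P2: v2 -> pp2 = 16

Answer: 133 149 16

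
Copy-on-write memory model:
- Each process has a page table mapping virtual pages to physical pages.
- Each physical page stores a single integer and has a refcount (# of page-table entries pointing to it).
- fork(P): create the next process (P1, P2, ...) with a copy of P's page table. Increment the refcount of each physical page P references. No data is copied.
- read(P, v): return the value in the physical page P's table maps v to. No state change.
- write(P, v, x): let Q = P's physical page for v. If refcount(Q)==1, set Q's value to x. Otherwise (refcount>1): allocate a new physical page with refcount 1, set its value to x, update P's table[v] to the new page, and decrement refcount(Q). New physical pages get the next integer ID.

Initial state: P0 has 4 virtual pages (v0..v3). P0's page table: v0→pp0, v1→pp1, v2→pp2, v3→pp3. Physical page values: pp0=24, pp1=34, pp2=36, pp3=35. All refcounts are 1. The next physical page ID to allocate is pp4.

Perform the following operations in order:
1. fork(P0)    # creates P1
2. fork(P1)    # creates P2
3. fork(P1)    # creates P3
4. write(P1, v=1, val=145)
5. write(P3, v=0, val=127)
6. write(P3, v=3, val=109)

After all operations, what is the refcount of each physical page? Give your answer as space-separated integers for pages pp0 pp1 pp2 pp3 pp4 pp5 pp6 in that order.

Answer: 3 3 4 3 1 1 1

Derivation:
Op 1: fork(P0) -> P1. 4 ppages; refcounts: pp0:2 pp1:2 pp2:2 pp3:2
Op 2: fork(P1) -> P2. 4 ppages; refcounts: pp0:3 pp1:3 pp2:3 pp3:3
Op 3: fork(P1) -> P3. 4 ppages; refcounts: pp0:4 pp1:4 pp2:4 pp3:4
Op 4: write(P1, v1, 145). refcount(pp1)=4>1 -> COPY to pp4. 5 ppages; refcounts: pp0:4 pp1:3 pp2:4 pp3:4 pp4:1
Op 5: write(P3, v0, 127). refcount(pp0)=4>1 -> COPY to pp5. 6 ppages; refcounts: pp0:3 pp1:3 pp2:4 pp3:4 pp4:1 pp5:1
Op 6: write(P3, v3, 109). refcount(pp3)=4>1 -> COPY to pp6. 7 ppages; refcounts: pp0:3 pp1:3 pp2:4 pp3:3 pp4:1 pp5:1 pp6:1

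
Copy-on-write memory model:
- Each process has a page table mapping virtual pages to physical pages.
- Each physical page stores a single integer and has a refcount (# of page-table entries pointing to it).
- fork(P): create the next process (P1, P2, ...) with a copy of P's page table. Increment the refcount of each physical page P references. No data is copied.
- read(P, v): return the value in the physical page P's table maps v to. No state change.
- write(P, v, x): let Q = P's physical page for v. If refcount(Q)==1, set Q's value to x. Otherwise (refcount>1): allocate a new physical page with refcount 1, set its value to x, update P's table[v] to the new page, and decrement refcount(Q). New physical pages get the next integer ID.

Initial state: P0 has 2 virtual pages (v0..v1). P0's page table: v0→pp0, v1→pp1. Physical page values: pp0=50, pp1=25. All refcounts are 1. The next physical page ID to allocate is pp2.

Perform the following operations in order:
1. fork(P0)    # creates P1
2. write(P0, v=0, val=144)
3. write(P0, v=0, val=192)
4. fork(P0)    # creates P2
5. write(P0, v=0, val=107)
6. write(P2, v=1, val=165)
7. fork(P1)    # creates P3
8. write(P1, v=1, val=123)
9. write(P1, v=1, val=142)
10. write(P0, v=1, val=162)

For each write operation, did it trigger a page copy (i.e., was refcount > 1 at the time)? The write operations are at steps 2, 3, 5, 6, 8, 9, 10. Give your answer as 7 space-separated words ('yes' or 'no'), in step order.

Op 1: fork(P0) -> P1. 2 ppages; refcounts: pp0:2 pp1:2
Op 2: write(P0, v0, 144). refcount(pp0)=2>1 -> COPY to pp2. 3 ppages; refcounts: pp0:1 pp1:2 pp2:1
Op 3: write(P0, v0, 192). refcount(pp2)=1 -> write in place. 3 ppages; refcounts: pp0:1 pp1:2 pp2:1
Op 4: fork(P0) -> P2. 3 ppages; refcounts: pp0:1 pp1:3 pp2:2
Op 5: write(P0, v0, 107). refcount(pp2)=2>1 -> COPY to pp3. 4 ppages; refcounts: pp0:1 pp1:3 pp2:1 pp3:1
Op 6: write(P2, v1, 165). refcount(pp1)=3>1 -> COPY to pp4. 5 ppages; refcounts: pp0:1 pp1:2 pp2:1 pp3:1 pp4:1
Op 7: fork(P1) -> P3. 5 ppages; refcounts: pp0:2 pp1:3 pp2:1 pp3:1 pp4:1
Op 8: write(P1, v1, 123). refcount(pp1)=3>1 -> COPY to pp5. 6 ppages; refcounts: pp0:2 pp1:2 pp2:1 pp3:1 pp4:1 pp5:1
Op 9: write(P1, v1, 142). refcount(pp5)=1 -> write in place. 6 ppages; refcounts: pp0:2 pp1:2 pp2:1 pp3:1 pp4:1 pp5:1
Op 10: write(P0, v1, 162). refcount(pp1)=2>1 -> COPY to pp6. 7 ppages; refcounts: pp0:2 pp1:1 pp2:1 pp3:1 pp4:1 pp5:1 pp6:1

yes no yes yes yes no yes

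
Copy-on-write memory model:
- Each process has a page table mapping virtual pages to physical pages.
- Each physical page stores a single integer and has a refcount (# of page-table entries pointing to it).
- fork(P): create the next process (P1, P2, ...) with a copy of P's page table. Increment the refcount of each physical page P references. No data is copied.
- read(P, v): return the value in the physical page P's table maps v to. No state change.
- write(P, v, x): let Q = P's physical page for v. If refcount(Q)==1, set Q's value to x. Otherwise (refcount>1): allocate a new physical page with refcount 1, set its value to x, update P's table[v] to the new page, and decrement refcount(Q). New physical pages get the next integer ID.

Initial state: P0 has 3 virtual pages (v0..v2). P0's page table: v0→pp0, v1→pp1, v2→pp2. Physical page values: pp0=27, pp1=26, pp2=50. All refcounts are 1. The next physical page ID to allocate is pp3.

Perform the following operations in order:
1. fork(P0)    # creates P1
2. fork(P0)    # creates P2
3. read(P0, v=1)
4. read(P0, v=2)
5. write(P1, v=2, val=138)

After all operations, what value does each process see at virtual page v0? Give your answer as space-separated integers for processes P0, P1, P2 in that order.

Op 1: fork(P0) -> P1. 3 ppages; refcounts: pp0:2 pp1:2 pp2:2
Op 2: fork(P0) -> P2. 3 ppages; refcounts: pp0:3 pp1:3 pp2:3
Op 3: read(P0, v1) -> 26. No state change.
Op 4: read(P0, v2) -> 50. No state change.
Op 5: write(P1, v2, 138). refcount(pp2)=3>1 -> COPY to pp3. 4 ppages; refcounts: pp0:3 pp1:3 pp2:2 pp3:1
P0: v0 -> pp0 = 27
P1: v0 -> pp0 = 27
P2: v0 -> pp0 = 27

Answer: 27 27 27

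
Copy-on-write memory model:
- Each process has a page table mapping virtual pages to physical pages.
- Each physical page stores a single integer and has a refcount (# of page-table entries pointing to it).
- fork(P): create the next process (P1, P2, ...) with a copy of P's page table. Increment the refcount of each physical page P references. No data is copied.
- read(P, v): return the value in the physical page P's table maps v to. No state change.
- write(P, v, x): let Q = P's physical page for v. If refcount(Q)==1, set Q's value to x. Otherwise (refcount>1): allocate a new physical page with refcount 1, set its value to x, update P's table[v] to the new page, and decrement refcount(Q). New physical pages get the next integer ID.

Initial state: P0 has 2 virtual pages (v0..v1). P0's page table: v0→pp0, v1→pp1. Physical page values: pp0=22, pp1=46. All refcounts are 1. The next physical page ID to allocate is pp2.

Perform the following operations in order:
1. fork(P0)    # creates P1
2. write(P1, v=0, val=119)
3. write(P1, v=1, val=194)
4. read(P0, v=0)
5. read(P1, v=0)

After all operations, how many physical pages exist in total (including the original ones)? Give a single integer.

Op 1: fork(P0) -> P1. 2 ppages; refcounts: pp0:2 pp1:2
Op 2: write(P1, v0, 119). refcount(pp0)=2>1 -> COPY to pp2. 3 ppages; refcounts: pp0:1 pp1:2 pp2:1
Op 3: write(P1, v1, 194). refcount(pp1)=2>1 -> COPY to pp3. 4 ppages; refcounts: pp0:1 pp1:1 pp2:1 pp3:1
Op 4: read(P0, v0) -> 22. No state change.
Op 5: read(P1, v0) -> 119. No state change.

Answer: 4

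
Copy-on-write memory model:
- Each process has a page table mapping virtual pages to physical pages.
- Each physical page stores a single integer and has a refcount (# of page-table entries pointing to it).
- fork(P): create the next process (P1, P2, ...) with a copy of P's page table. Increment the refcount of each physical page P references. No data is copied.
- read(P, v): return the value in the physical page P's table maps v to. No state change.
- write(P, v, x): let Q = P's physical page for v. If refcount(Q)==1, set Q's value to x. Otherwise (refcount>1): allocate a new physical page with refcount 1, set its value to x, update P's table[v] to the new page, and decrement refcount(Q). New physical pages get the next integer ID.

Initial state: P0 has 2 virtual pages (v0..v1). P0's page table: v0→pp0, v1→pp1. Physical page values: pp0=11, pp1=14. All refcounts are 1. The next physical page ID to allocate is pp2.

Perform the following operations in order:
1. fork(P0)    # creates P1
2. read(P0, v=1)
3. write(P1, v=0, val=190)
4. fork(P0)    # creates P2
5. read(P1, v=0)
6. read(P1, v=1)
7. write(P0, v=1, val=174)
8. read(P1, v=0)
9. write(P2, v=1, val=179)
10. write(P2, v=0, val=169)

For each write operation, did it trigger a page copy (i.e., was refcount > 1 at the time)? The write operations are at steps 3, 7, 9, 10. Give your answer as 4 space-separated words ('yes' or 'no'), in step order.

Op 1: fork(P0) -> P1. 2 ppages; refcounts: pp0:2 pp1:2
Op 2: read(P0, v1) -> 14. No state change.
Op 3: write(P1, v0, 190). refcount(pp0)=2>1 -> COPY to pp2. 3 ppages; refcounts: pp0:1 pp1:2 pp2:1
Op 4: fork(P0) -> P2. 3 ppages; refcounts: pp0:2 pp1:3 pp2:1
Op 5: read(P1, v0) -> 190. No state change.
Op 6: read(P1, v1) -> 14. No state change.
Op 7: write(P0, v1, 174). refcount(pp1)=3>1 -> COPY to pp3. 4 ppages; refcounts: pp0:2 pp1:2 pp2:1 pp3:1
Op 8: read(P1, v0) -> 190. No state change.
Op 9: write(P2, v1, 179). refcount(pp1)=2>1 -> COPY to pp4. 5 ppages; refcounts: pp0:2 pp1:1 pp2:1 pp3:1 pp4:1
Op 10: write(P2, v0, 169). refcount(pp0)=2>1 -> COPY to pp5. 6 ppages; refcounts: pp0:1 pp1:1 pp2:1 pp3:1 pp4:1 pp5:1

yes yes yes yes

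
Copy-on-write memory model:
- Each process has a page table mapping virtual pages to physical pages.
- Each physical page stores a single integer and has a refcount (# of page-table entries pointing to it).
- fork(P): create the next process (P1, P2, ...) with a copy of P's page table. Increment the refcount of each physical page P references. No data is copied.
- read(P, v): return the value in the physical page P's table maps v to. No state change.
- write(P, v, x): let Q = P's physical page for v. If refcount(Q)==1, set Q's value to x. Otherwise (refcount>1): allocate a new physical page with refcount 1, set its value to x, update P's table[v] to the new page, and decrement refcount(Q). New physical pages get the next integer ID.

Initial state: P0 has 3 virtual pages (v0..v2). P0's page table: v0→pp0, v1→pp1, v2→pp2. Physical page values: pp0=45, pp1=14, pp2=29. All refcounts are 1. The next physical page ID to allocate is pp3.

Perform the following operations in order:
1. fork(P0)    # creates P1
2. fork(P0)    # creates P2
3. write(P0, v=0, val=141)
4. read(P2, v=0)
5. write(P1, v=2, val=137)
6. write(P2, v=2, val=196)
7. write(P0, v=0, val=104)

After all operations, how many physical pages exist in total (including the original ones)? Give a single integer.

Op 1: fork(P0) -> P1. 3 ppages; refcounts: pp0:2 pp1:2 pp2:2
Op 2: fork(P0) -> P2. 3 ppages; refcounts: pp0:3 pp1:3 pp2:3
Op 3: write(P0, v0, 141). refcount(pp0)=3>1 -> COPY to pp3. 4 ppages; refcounts: pp0:2 pp1:3 pp2:3 pp3:1
Op 4: read(P2, v0) -> 45. No state change.
Op 5: write(P1, v2, 137). refcount(pp2)=3>1 -> COPY to pp4. 5 ppages; refcounts: pp0:2 pp1:3 pp2:2 pp3:1 pp4:1
Op 6: write(P2, v2, 196). refcount(pp2)=2>1 -> COPY to pp5. 6 ppages; refcounts: pp0:2 pp1:3 pp2:1 pp3:1 pp4:1 pp5:1
Op 7: write(P0, v0, 104). refcount(pp3)=1 -> write in place. 6 ppages; refcounts: pp0:2 pp1:3 pp2:1 pp3:1 pp4:1 pp5:1

Answer: 6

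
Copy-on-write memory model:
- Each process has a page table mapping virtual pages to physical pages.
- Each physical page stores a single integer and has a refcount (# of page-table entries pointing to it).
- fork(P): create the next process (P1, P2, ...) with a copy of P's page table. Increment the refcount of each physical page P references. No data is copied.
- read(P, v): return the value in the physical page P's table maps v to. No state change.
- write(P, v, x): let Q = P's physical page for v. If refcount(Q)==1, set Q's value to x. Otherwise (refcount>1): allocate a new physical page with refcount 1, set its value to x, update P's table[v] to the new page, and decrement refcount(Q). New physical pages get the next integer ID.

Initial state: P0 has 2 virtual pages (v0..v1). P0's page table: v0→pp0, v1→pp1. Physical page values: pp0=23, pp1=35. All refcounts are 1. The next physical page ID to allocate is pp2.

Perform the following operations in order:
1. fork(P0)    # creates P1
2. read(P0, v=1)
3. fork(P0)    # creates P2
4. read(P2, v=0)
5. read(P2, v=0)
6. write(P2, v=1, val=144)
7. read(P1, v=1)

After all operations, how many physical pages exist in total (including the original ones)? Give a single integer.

Op 1: fork(P0) -> P1. 2 ppages; refcounts: pp0:2 pp1:2
Op 2: read(P0, v1) -> 35. No state change.
Op 3: fork(P0) -> P2. 2 ppages; refcounts: pp0:3 pp1:3
Op 4: read(P2, v0) -> 23. No state change.
Op 5: read(P2, v0) -> 23. No state change.
Op 6: write(P2, v1, 144). refcount(pp1)=3>1 -> COPY to pp2. 3 ppages; refcounts: pp0:3 pp1:2 pp2:1
Op 7: read(P1, v1) -> 35. No state change.

Answer: 3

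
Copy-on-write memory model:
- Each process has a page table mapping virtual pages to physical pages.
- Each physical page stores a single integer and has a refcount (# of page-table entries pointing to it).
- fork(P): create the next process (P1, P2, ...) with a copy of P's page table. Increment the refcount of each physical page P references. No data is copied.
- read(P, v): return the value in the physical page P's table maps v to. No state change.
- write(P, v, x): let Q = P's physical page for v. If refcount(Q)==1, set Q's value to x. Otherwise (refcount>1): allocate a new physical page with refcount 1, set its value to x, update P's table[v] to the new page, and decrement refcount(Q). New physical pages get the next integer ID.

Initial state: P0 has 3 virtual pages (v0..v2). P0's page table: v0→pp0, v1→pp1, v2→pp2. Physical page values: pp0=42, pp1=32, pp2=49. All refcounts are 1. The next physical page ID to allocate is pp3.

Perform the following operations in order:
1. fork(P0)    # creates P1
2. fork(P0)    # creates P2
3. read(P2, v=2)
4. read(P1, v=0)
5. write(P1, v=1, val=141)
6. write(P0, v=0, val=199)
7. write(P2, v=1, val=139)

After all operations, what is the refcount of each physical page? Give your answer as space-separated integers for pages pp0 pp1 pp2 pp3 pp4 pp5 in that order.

Op 1: fork(P0) -> P1. 3 ppages; refcounts: pp0:2 pp1:2 pp2:2
Op 2: fork(P0) -> P2. 3 ppages; refcounts: pp0:3 pp1:3 pp2:3
Op 3: read(P2, v2) -> 49. No state change.
Op 4: read(P1, v0) -> 42. No state change.
Op 5: write(P1, v1, 141). refcount(pp1)=3>1 -> COPY to pp3. 4 ppages; refcounts: pp0:3 pp1:2 pp2:3 pp3:1
Op 6: write(P0, v0, 199). refcount(pp0)=3>1 -> COPY to pp4. 5 ppages; refcounts: pp0:2 pp1:2 pp2:3 pp3:1 pp4:1
Op 7: write(P2, v1, 139). refcount(pp1)=2>1 -> COPY to pp5. 6 ppages; refcounts: pp0:2 pp1:1 pp2:3 pp3:1 pp4:1 pp5:1

Answer: 2 1 3 1 1 1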